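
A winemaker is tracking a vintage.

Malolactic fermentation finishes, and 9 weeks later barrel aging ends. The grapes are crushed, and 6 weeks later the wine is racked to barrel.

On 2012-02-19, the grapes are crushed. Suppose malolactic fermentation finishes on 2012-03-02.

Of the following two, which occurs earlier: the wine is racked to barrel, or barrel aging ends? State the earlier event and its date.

The grapes are crushed: Feb 19, 2012.
The wine is racked to barrel: Feb 19, 2012 + 6 weeks = Apr 1, 2012.
Malolactic fermentation finishes: Mar 2, 2012.
Barrel aging ends: Mar 2, 2012 + 9 weeks = May 4, 2012.
Comparing: the wine is racked to barrel on Apr 1, 2012 vs barrel aging ends on May 4, 2012. Earlier: the wine is racked to barrel.

The wine is racked to barrel — 2012-04-01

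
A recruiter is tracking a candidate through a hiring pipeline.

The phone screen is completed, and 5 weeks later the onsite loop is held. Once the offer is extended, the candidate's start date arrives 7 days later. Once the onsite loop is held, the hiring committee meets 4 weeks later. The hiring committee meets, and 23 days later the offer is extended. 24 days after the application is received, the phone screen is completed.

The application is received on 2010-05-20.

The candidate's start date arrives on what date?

The application is received: May 20, 2010.
The phone screen is completed: May 20, 2010 + 24 days = Jun 13, 2010.
The onsite loop is held: Jun 13, 2010 + 5 weeks = Jul 18, 2010.
The hiring committee meets: Jul 18, 2010 + 4 weeks = Aug 15, 2010.
The offer is extended: Aug 15, 2010 + 23 days = Sep 7, 2010.
The candidate's start date arrives: Sep 7, 2010 + 7 days = Sep 14, 2010.

2010-09-14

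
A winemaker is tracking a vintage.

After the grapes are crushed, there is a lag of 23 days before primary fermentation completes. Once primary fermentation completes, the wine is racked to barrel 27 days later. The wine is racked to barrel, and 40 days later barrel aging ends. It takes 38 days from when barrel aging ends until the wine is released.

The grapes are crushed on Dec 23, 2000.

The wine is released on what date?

The grapes are crushed: Dec 23, 2000.
Primary fermentation completes: Dec 23, 2000 + 23 days = Jan 15, 2001.
The wine is racked to barrel: Jan 15, 2001 + 27 days = Feb 11, 2001.
Barrel aging ends: Feb 11, 2001 + 40 days = Mar 23, 2001.
The wine is released: Mar 23, 2001 + 38 days = Apr 30, 2001.

Apr 30, 2001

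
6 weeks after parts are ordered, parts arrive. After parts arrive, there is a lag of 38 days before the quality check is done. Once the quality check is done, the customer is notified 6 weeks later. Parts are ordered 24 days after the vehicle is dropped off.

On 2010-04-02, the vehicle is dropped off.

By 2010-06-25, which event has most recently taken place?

The vehicle is dropped off: Apr 2, 2010.
Parts are ordered: Apr 2, 2010 + 24 days = Apr 26, 2010.
Parts arrive: Apr 26, 2010 + 6 weeks = Jun 7, 2010.
The quality check is done: Jun 7, 2010 + 38 days = Jul 15, 2010.
The customer is notified: Jul 15, 2010 + 6 weeks = Aug 26, 2010.
Jun 25, 2010 falls between when parts arrive (Jun 7, 2010) and when the quality check is done (Jul 15, 2010).

Parts arrive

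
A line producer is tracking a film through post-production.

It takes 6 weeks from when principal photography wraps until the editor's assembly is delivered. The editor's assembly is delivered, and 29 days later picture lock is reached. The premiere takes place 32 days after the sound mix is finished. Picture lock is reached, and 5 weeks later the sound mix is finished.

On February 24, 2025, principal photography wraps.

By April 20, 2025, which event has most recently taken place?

The editor's assembly is delivered

Principal photography wraps: Feb 24, 2025.
The editor's assembly is delivered: Feb 24, 2025 + 6 weeks = Apr 7, 2025.
Picture lock is reached: Apr 7, 2025 + 29 days = May 6, 2025.
The sound mix is finished: May 6, 2025 + 5 weeks = Jun 10, 2025.
The premiere takes place: Jun 10, 2025 + 32 days = Jul 12, 2025.
Apr 20, 2025 falls between when the editor's assembly is delivered (Apr 7, 2025) and when picture lock is reached (May 6, 2025).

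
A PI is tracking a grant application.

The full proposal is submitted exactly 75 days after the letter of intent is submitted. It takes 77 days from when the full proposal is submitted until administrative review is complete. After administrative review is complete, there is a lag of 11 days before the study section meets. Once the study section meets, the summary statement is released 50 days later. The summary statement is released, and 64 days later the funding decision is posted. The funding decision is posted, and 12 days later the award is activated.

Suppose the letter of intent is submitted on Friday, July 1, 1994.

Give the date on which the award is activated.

The letter of intent is submitted: Jul 1, 1994.
The full proposal is submitted: Jul 1, 1994 + 75 days = Sep 14, 1994.
Administrative review is complete: Sep 14, 1994 + 77 days = Nov 30, 1994.
The study section meets: Nov 30, 1994 + 11 days = Dec 11, 1994.
The summary statement is released: Dec 11, 1994 + 50 days = Jan 30, 1995.
The funding decision is posted: Jan 30, 1995 + 64 days = Apr 4, 1995.
The award is activated: Apr 4, 1995 + 12 days = Apr 16, 1995.

Sunday, April 16, 1995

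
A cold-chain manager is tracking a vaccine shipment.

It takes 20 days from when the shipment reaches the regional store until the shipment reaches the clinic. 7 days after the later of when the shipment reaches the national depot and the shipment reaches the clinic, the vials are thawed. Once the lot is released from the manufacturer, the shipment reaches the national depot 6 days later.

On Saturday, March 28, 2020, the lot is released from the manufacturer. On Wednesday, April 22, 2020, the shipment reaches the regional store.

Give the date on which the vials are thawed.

Tuesday, May 19, 2020

The lot is released from the manufacturer: Mar 28, 2020.
The shipment reaches the national depot: Mar 28, 2020 + 6 days = Apr 3, 2020.
The shipment reaches the regional store: Apr 22, 2020.
The shipment reaches the clinic: Apr 22, 2020 + 20 days = May 12, 2020.
Both prerequisites met — the shipment reaches the national depot (Apr 3, 2020), the shipment reaches the clinic (May 12, 2020); the later is May 12, 2020.
The vials are thawed: May 12, 2020 + 7 days = May 19, 2020.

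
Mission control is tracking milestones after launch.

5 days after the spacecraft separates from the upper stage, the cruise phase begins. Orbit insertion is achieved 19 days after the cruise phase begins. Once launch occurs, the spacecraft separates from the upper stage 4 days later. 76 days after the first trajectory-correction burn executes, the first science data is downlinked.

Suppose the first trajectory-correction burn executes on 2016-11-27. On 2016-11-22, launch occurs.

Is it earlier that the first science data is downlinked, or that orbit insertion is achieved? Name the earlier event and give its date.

Orbit insertion is achieved — 2016-12-20

The first trajectory-correction burn executes: Nov 27, 2016.
The first science data is downlinked: Nov 27, 2016 + 76 days = Feb 11, 2017.
Launch occurs: Nov 22, 2016.
The spacecraft separates from the upper stage: Nov 22, 2016 + 4 days = Nov 26, 2016.
The cruise phase begins: Nov 26, 2016 + 5 days = Dec 1, 2016.
Orbit insertion is achieved: Dec 1, 2016 + 19 days = Dec 20, 2016.
Comparing: the first science data is downlinked on Feb 11, 2017 vs orbit insertion is achieved on Dec 20, 2016. Earlier: orbit insertion is achieved.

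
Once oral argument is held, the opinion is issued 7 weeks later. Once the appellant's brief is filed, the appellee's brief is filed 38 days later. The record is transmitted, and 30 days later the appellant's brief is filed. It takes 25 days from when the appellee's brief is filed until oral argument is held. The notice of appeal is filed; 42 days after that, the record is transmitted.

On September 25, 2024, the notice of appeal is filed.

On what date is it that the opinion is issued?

The notice of appeal is filed: Sep 25, 2024.
The record is transmitted: Sep 25, 2024 + 42 days = Nov 6, 2024.
The appellant's brief is filed: Nov 6, 2024 + 30 days = Dec 6, 2024.
The appellee's brief is filed: Dec 6, 2024 + 38 days = Jan 13, 2025.
Oral argument is held: Jan 13, 2025 + 25 days = Feb 7, 2025.
The opinion is issued: Feb 7, 2025 + 7 weeks = Mar 28, 2025.

March 28, 2025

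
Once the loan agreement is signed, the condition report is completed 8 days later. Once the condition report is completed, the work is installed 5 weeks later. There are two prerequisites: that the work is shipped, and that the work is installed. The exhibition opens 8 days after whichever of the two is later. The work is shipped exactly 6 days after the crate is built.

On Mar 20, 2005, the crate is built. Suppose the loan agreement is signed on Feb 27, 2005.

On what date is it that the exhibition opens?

The crate is built: Mar 20, 2005.
The work is shipped: Mar 20, 2005 + 6 days = Mar 26, 2005.
The loan agreement is signed: Feb 27, 2005.
The condition report is completed: Feb 27, 2005 + 8 days = Mar 7, 2005.
The work is installed: Mar 7, 2005 + 5 weeks = Apr 11, 2005.
Both prerequisites met — the work is shipped (Mar 26, 2005), the work is installed (Apr 11, 2005); the later is Apr 11, 2005.
The exhibition opens: Apr 11, 2005 + 8 days = Apr 19, 2005.

Apr 19, 2005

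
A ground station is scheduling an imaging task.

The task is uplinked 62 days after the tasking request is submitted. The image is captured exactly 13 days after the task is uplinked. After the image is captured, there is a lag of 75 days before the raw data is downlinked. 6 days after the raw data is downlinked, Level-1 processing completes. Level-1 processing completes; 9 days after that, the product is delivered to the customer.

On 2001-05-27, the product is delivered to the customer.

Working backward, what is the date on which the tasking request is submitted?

The product is delivered to the customer: May 27, 2001.
Level-1 processing completes: May 27, 2001 − 9 days = May 18, 2001.
The raw data is downlinked: May 18, 2001 − 6 days = May 12, 2001.
The image is captured: May 12, 2001 − 75 days = Feb 26, 2001.
The task is uplinked: Feb 26, 2001 − 13 days = Feb 13, 2001.
The tasking request is submitted: Feb 13, 2001 − 62 days = Dec 13, 2000.

2000-12-13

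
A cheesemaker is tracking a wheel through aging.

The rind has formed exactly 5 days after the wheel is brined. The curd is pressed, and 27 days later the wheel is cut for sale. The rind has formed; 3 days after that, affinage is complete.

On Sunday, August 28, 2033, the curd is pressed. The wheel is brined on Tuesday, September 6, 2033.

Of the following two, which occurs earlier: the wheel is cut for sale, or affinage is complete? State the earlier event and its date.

Affinage is complete — Wednesday, September 14, 2033

The curd is pressed: Aug 28, 2033.
The wheel is cut for sale: Aug 28, 2033 + 27 days = Sep 24, 2033.
The wheel is brined: Sep 6, 2033.
The rind has formed: Sep 6, 2033 + 5 days = Sep 11, 2033.
Affinage is complete: Sep 11, 2033 + 3 days = Sep 14, 2033.
Comparing: the wheel is cut for sale on Sep 24, 2033 vs affinage is complete on Sep 14, 2033. Earlier: affinage is complete.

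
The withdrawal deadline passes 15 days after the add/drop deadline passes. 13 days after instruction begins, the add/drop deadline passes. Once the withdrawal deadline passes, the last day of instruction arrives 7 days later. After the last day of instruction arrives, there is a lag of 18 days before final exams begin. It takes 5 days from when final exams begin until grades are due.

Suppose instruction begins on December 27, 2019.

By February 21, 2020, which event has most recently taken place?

Final exams begin

Instruction begins: Dec 27, 2019.
The add/drop deadline passes: Dec 27, 2019 + 13 days = Jan 9, 2020.
The withdrawal deadline passes: Jan 9, 2020 + 15 days = Jan 24, 2020.
The last day of instruction arrives: Jan 24, 2020 + 7 days = Jan 31, 2020.
Final exams begin: Jan 31, 2020 + 18 days = Feb 18, 2020.
Grades are due: Feb 18, 2020 + 5 days = Feb 23, 2020.
Feb 21, 2020 falls between when final exams begin (Feb 18, 2020) and when grades are due (Feb 23, 2020).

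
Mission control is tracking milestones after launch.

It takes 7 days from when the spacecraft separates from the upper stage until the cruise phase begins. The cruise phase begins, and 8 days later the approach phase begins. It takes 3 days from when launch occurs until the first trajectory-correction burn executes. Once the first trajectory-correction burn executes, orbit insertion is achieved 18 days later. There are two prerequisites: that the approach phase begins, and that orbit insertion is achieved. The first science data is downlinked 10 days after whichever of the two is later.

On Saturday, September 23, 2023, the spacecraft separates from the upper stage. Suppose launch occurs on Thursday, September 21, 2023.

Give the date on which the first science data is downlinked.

The spacecraft separates from the upper stage: Sep 23, 2023.
The cruise phase begins: Sep 23, 2023 + 7 days = Sep 30, 2023.
The approach phase begins: Sep 30, 2023 + 8 days = Oct 8, 2023.
Launch occurs: Sep 21, 2023.
The first trajectory-correction burn executes: Sep 21, 2023 + 3 days = Sep 24, 2023.
Orbit insertion is achieved: Sep 24, 2023 + 18 days = Oct 12, 2023.
Both prerequisites met — the approach phase begins (Oct 8, 2023), orbit insertion is achieved (Oct 12, 2023); the later is Oct 12, 2023.
The first science data is downlinked: Oct 12, 2023 + 10 days = Oct 22, 2023.

Sunday, October 22, 2023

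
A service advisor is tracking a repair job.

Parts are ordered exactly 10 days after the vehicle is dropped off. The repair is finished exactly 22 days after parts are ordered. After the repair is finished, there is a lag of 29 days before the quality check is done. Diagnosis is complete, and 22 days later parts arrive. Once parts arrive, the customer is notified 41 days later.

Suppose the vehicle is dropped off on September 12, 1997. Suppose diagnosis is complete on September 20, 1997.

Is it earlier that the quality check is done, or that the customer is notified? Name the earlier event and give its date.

The quality check is done — November 12, 1997

The vehicle is dropped off: Sep 12, 1997.
Parts are ordered: Sep 12, 1997 + 10 days = Sep 22, 1997.
The repair is finished: Sep 22, 1997 + 22 days = Oct 14, 1997.
The quality check is done: Oct 14, 1997 + 29 days = Nov 12, 1997.
Diagnosis is complete: Sep 20, 1997.
Parts arrive: Sep 20, 1997 + 22 days = Oct 12, 1997.
The customer is notified: Oct 12, 1997 + 41 days = Nov 22, 1997.
Comparing: the quality check is done on Nov 12, 1997 vs the customer is notified on Nov 22, 1997. Earlier: the quality check is done.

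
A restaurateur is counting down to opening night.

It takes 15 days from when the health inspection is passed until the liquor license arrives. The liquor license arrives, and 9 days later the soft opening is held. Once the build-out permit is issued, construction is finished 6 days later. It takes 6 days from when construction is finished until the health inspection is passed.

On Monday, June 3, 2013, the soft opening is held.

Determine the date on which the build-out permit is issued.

Sunday, April 28, 2013

The soft opening is held: Jun 3, 2013.
The liquor license arrives: Jun 3, 2013 − 9 days = May 25, 2013.
The health inspection is passed: May 25, 2013 − 15 days = May 10, 2013.
Construction is finished: May 10, 2013 − 6 days = May 4, 2013.
The build-out permit is issued: May 4, 2013 − 6 days = Apr 28, 2013.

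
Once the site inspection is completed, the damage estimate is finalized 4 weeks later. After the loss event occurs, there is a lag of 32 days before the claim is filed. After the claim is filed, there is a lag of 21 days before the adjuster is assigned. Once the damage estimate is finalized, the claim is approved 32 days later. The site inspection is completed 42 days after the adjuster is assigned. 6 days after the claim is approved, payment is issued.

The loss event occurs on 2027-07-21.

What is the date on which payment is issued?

The loss event occurs: Jul 21, 2027.
The claim is filed: Jul 21, 2027 + 32 days = Aug 22, 2027.
The adjuster is assigned: Aug 22, 2027 + 21 days = Sep 12, 2027.
The site inspection is completed: Sep 12, 2027 + 42 days = Oct 24, 2027.
The damage estimate is finalized: Oct 24, 2027 + 4 weeks = Nov 21, 2027.
The claim is approved: Nov 21, 2027 + 32 days = Dec 23, 2027.
Payment is issued: Dec 23, 2027 + 6 days = Dec 29, 2027.

2027-12-29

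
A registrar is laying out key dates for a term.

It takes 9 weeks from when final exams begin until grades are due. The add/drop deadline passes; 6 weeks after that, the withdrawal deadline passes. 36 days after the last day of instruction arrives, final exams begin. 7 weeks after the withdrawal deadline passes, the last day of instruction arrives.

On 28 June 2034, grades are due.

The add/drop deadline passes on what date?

20 December 2033

Grades are due: Jun 28, 2034.
Final exams begin: Jun 28, 2034 − 9 weeks = Apr 26, 2034.
The last day of instruction arrives: Apr 26, 2034 − 36 days = Mar 21, 2034.
The withdrawal deadline passes: Mar 21, 2034 − 7 weeks = Jan 31, 2034.
The add/drop deadline passes: Jan 31, 2034 − 6 weeks = Dec 20, 2033.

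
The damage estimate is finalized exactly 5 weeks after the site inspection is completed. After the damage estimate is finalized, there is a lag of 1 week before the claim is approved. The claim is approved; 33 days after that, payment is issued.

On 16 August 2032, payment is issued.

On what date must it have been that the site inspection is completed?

2 June 2032

Payment is issued: Aug 16, 2032.
The claim is approved: Aug 16, 2032 − 33 days = Jul 14, 2032.
The damage estimate is finalized: Jul 14, 2032 − 1 week = Jul 7, 2032.
The site inspection is completed: Jul 7, 2032 − 5 weeks = Jun 2, 2032.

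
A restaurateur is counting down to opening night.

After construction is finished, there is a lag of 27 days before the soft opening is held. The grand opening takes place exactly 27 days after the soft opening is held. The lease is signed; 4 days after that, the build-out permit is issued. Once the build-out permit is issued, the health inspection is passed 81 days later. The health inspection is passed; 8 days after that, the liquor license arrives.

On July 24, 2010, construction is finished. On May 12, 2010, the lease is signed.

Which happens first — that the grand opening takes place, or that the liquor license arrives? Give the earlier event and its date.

Construction is finished: Jul 24, 2010.
The soft opening is held: Jul 24, 2010 + 27 days = Aug 20, 2010.
The grand opening takes place: Aug 20, 2010 + 27 days = Sep 16, 2010.
The lease is signed: May 12, 2010.
The build-out permit is issued: May 12, 2010 + 4 days = May 16, 2010.
The health inspection is passed: May 16, 2010 + 81 days = Aug 5, 2010.
The liquor license arrives: Aug 5, 2010 + 8 days = Aug 13, 2010.
Comparing: the grand opening takes place on Sep 16, 2010 vs the liquor license arrives on Aug 13, 2010. Earlier: the liquor license arrives.

The liquor license arrives — August 13, 2010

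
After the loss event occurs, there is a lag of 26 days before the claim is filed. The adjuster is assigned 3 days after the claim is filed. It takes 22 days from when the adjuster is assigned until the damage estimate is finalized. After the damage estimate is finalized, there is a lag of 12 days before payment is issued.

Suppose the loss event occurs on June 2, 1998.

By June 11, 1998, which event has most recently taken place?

The loss event occurs

The loss event occurs: Jun 2, 1998.
The claim is filed: Jun 2, 1998 + 26 days = Jun 28, 1998.
The adjuster is assigned: Jun 28, 1998 + 3 days = Jul 1, 1998.
The damage estimate is finalized: Jul 1, 1998 + 22 days = Jul 23, 1998.
Payment is issued: Jul 23, 1998 + 12 days = Aug 4, 1998.
Jun 11, 1998 falls between when the loss event occurs (Jun 2, 1998) and when the claim is filed (Jun 28, 1998).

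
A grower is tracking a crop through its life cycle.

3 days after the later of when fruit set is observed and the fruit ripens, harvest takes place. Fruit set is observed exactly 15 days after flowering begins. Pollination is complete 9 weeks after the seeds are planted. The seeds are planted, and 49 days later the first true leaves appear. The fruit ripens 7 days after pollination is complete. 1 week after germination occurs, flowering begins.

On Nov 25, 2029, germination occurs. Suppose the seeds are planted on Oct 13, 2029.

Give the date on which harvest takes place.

Dec 25, 2029

Germination occurs: Nov 25, 2029.
Flowering begins: Nov 25, 2029 + 1 week = Dec 2, 2029.
Fruit set is observed: Dec 2, 2029 + 15 days = Dec 17, 2029.
The seeds are planted: Oct 13, 2029.
Pollination is complete: Oct 13, 2029 + 9 weeks = Dec 15, 2029.
The fruit ripens: Dec 15, 2029 + 7 days = Dec 22, 2029.
Both prerequisites met — fruit set is observed (Dec 17, 2029), the fruit ripens (Dec 22, 2029); the later is Dec 22, 2029.
Harvest takes place: Dec 22, 2029 + 3 days = Dec 25, 2029.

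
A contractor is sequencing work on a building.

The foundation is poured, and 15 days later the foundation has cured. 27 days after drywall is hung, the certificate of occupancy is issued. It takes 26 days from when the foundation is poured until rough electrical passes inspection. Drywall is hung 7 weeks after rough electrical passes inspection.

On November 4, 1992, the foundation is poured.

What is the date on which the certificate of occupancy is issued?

February 14, 1993

The foundation is poured: Nov 4, 1992.
Rough electrical passes inspection: Nov 4, 1992 + 26 days = Nov 30, 1992.
Drywall is hung: Nov 30, 1992 + 7 weeks = Jan 18, 1993.
The certificate of occupancy is issued: Jan 18, 1993 + 27 days = Feb 14, 1993.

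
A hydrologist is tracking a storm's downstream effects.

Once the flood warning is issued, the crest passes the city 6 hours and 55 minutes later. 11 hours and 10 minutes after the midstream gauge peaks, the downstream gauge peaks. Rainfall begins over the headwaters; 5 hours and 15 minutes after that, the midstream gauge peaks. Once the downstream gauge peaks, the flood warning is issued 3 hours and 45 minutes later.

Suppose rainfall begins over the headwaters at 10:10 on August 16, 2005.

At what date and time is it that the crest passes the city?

13:15 on August 17, 2005

Rainfall begins over the headwaters: 10:10 Aug 16, 2005.
The midstream gauge peaks: 10:10 Aug 16, 2005 + 5h15m = 15:25 Aug 16, 2005.
The downstream gauge peaks: 15:25 Aug 16, 2005 + 11h10m = 02:35 Aug 17, 2005.
The flood warning is issued: 02:35 Aug 17, 2005 + 3h45m = 06:20 Aug 17, 2005.
The crest passes the city: 06:20 Aug 17, 2005 + 6h55m = 13:15 Aug 17, 2005.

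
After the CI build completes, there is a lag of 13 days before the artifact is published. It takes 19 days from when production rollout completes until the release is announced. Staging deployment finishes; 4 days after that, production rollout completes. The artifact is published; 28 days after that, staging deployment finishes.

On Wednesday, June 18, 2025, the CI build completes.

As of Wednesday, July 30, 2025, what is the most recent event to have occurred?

Staging deployment finishes

The CI build completes: Jun 18, 2025.
The artifact is published: Jun 18, 2025 + 13 days = Jul 1, 2025.
Staging deployment finishes: Jul 1, 2025 + 28 days = Jul 29, 2025.
Production rollout completes: Jul 29, 2025 + 4 days = Aug 2, 2025.
The release is announced: Aug 2, 2025 + 19 days = Aug 21, 2025.
Jul 30, 2025 falls between when staging deployment finishes (Jul 29, 2025) and when production rollout completes (Aug 2, 2025).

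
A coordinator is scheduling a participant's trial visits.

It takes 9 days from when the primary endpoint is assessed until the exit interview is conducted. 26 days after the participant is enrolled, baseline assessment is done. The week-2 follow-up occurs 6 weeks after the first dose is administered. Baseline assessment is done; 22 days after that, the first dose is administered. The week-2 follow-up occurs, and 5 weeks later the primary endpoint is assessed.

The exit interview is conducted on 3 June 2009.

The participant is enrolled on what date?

20 January 2009

The exit interview is conducted: Jun 3, 2009.
The primary endpoint is assessed: Jun 3, 2009 − 9 days = May 25, 2009.
The week-2 follow-up occurs: May 25, 2009 − 5 weeks = Apr 20, 2009.
The first dose is administered: Apr 20, 2009 − 6 weeks = Mar 9, 2009.
Baseline assessment is done: Mar 9, 2009 − 22 days = Feb 15, 2009.
The participant is enrolled: Feb 15, 2009 − 26 days = Jan 20, 2009.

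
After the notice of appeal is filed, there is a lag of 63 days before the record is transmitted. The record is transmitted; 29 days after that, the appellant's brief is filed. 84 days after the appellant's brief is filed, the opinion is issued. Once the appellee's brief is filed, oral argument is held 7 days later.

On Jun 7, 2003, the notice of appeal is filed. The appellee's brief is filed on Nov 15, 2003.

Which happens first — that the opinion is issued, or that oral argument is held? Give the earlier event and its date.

Oral argument is held — Nov 22, 2003

The notice of appeal is filed: Jun 7, 2003.
The record is transmitted: Jun 7, 2003 + 63 days = Aug 9, 2003.
The appellant's brief is filed: Aug 9, 2003 + 29 days = Sep 7, 2003.
The opinion is issued: Sep 7, 2003 + 84 days = Nov 30, 2003.
The appellee's brief is filed: Nov 15, 2003.
Oral argument is held: Nov 15, 2003 + 7 days = Nov 22, 2003.
Comparing: the opinion is issued on Nov 30, 2003 vs oral argument is held on Nov 22, 2003. Earlier: oral argument is held.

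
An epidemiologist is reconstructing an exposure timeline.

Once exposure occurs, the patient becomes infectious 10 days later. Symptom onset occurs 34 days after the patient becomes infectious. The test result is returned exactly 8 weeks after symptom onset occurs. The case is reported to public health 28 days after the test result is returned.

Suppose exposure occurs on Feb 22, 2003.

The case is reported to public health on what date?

Exposure occurs: Feb 22, 2003.
The patient becomes infectious: Feb 22, 2003 + 10 days = Mar 4, 2003.
Symptom onset occurs: Mar 4, 2003 + 34 days = Apr 7, 2003.
The test result is returned: Apr 7, 2003 + 8 weeks = Jun 2, 2003.
The case is reported to public health: Jun 2, 2003 + 28 days = Jun 30, 2003.

Jun 30, 2003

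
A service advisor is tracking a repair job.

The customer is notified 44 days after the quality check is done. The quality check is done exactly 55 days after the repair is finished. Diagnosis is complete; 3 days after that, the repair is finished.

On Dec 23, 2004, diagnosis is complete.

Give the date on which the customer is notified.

Diagnosis is complete: Dec 23, 2004.
The repair is finished: Dec 23, 2004 + 3 days = Dec 26, 2004.
The quality check is done: Dec 26, 2004 + 55 days = Feb 19, 2005.
The customer is notified: Feb 19, 2005 + 44 days = Apr 4, 2005.

Apr 4, 2005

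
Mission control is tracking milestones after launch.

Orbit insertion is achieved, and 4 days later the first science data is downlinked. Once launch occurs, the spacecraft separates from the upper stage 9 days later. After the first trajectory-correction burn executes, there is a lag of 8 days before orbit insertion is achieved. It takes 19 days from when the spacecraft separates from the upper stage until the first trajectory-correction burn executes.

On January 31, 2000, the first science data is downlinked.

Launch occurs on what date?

December 22, 1999

The first science data is downlinked: Jan 31, 2000.
Orbit insertion is achieved: Jan 31, 2000 − 4 days = Jan 27, 2000.
The first trajectory-correction burn executes: Jan 27, 2000 − 8 days = Jan 19, 2000.
The spacecraft separates from the upper stage: Jan 19, 2000 − 19 days = Dec 31, 1999.
Launch occurs: Dec 31, 1999 − 9 days = Dec 22, 1999.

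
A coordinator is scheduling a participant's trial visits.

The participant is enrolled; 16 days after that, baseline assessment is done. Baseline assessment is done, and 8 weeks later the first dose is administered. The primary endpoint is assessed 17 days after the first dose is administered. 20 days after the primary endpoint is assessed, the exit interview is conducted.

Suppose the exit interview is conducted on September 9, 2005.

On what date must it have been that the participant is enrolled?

The exit interview is conducted: Sep 9, 2005.
The primary endpoint is assessed: Sep 9, 2005 − 20 days = Aug 20, 2005.
The first dose is administered: Aug 20, 2005 − 17 days = Aug 3, 2005.
Baseline assessment is done: Aug 3, 2005 − 8 weeks = Jun 8, 2005.
The participant is enrolled: Jun 8, 2005 − 16 days = May 23, 2005.

May 23, 2005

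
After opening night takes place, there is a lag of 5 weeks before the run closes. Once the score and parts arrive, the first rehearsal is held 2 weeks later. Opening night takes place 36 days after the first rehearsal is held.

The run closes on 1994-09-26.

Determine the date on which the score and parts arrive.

1994-07-03

The run closes: Sep 26, 1994.
Opening night takes place: Sep 26, 1994 − 5 weeks = Aug 22, 1994.
The first rehearsal is held: Aug 22, 1994 − 36 days = Jul 17, 1994.
The score and parts arrive: Jul 17, 1994 − 2 weeks = Jul 3, 1994.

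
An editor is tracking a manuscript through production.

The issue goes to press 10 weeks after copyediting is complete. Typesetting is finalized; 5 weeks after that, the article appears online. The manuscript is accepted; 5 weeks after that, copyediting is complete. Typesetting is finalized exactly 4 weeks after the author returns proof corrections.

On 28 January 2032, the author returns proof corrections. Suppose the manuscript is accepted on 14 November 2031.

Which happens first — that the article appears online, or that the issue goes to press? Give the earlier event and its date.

The issue goes to press — 27 February 2032

The author returns proof corrections: Jan 28, 2032.
Typesetting is finalized: Jan 28, 2032 + 4 weeks = Feb 25, 2032.
The article appears online: Feb 25, 2032 + 5 weeks = Mar 31, 2032.
The manuscript is accepted: Nov 14, 2031.
Copyediting is complete: Nov 14, 2031 + 5 weeks = Dec 19, 2031.
The issue goes to press: Dec 19, 2031 + 10 weeks = Feb 27, 2032.
Comparing: the article appears online on Mar 31, 2032 vs the issue goes to press on Feb 27, 2032. Earlier: the issue goes to press.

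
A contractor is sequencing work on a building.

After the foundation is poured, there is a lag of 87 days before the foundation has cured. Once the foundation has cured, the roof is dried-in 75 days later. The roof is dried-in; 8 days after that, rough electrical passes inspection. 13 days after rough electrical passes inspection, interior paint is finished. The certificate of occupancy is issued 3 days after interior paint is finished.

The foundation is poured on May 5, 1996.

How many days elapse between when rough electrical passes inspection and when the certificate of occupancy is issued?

16 days

Causal path: rough electrical passes inspection → interior paint is finished → the certificate of occupancy is issued.
Total delay along the path: 13 + 3 = 16 days.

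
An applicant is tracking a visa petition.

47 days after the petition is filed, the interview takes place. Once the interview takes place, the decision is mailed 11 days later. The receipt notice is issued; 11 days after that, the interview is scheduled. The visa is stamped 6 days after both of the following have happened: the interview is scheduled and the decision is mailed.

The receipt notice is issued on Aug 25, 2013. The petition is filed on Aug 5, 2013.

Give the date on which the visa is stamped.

The receipt notice is issued: Aug 25, 2013.
The interview is scheduled: Aug 25, 2013 + 11 days = Sep 5, 2013.
The petition is filed: Aug 5, 2013.
The interview takes place: Aug 5, 2013 + 47 days = Sep 21, 2013.
The decision is mailed: Sep 21, 2013 + 11 days = Oct 2, 2013.
Both prerequisites met — the interview is scheduled (Sep 5, 2013), the decision is mailed (Oct 2, 2013); the later is Oct 2, 2013.
The visa is stamped: Oct 2, 2013 + 6 days = Oct 8, 2013.

Oct 8, 2013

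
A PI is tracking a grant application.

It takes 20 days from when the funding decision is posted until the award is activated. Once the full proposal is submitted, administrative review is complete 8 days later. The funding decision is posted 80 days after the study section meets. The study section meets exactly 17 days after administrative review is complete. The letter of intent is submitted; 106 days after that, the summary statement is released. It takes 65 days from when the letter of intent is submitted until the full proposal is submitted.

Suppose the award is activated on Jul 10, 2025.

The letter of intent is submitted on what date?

Jan 1, 2025

The award is activated: Jul 10, 2025.
The funding decision is posted: Jul 10, 2025 − 20 days = Jun 20, 2025.
The study section meets: Jun 20, 2025 − 80 days = Apr 1, 2025.
Administrative review is complete: Apr 1, 2025 − 17 days = Mar 15, 2025.
The full proposal is submitted: Mar 15, 2025 − 8 days = Mar 7, 2025.
The letter of intent is submitted: Mar 7, 2025 − 65 days = Jan 1, 2025.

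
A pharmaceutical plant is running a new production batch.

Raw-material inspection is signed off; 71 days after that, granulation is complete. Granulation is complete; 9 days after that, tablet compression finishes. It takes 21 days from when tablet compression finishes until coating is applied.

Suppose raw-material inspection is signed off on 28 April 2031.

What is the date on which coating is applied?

7 August 2031

Raw-material inspection is signed off: Apr 28, 2031.
Granulation is complete: Apr 28, 2031 + 71 days = Jul 8, 2031.
Tablet compression finishes: Jul 8, 2031 + 9 days = Jul 17, 2031.
Coating is applied: Jul 17, 2031 + 21 days = Aug 7, 2031.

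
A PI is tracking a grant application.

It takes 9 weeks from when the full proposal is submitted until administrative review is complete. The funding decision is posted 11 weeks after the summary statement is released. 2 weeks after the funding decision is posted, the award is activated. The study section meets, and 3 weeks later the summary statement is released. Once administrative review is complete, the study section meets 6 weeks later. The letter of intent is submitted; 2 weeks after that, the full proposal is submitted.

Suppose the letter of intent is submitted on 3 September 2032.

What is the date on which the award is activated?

22 April 2033

The letter of intent is submitted: Sep 3, 2032.
The full proposal is submitted: Sep 3, 2032 + 2 weeks = Sep 17, 2032.
Administrative review is complete: Sep 17, 2032 + 9 weeks = Nov 19, 2032.
The study section meets: Nov 19, 2032 + 6 weeks = Dec 31, 2032.
The summary statement is released: Dec 31, 2032 + 3 weeks = Jan 21, 2033.
The funding decision is posted: Jan 21, 2033 + 11 weeks = Apr 8, 2033.
The award is activated: Apr 8, 2033 + 2 weeks = Apr 22, 2033.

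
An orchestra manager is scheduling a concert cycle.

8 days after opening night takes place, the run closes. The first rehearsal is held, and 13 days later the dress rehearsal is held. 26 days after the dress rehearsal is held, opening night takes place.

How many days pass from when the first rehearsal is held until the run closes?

47 days

Causal path: the first rehearsal is held → the dress rehearsal is held → opening night takes place → the run closes.
Total delay along the path: 13 + 26 + 8 = 47 days.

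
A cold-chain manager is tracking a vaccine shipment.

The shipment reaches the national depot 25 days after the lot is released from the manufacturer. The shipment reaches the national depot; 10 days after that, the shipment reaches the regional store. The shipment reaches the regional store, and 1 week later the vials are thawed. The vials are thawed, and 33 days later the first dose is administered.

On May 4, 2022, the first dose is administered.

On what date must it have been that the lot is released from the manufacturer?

The first dose is administered: May 4, 2022.
The vials are thawed: May 4, 2022 − 33 days = Apr 1, 2022.
The shipment reaches the regional store: Apr 1, 2022 − 1 week = Mar 25, 2022.
The shipment reaches the national depot: Mar 25, 2022 − 10 days = Mar 15, 2022.
The lot is released from the manufacturer: Mar 15, 2022 − 25 days = Feb 18, 2022.

Feb 18, 2022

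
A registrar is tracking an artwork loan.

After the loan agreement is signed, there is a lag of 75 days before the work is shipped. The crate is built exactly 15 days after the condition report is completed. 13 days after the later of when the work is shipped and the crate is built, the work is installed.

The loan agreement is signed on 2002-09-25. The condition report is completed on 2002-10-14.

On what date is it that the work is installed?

2002-12-22

The loan agreement is signed: Sep 25, 2002.
The work is shipped: Sep 25, 2002 + 75 days = Dec 9, 2002.
The condition report is completed: Oct 14, 2002.
The crate is built: Oct 14, 2002 + 15 days = Oct 29, 2002.
Both prerequisites met — the work is shipped (Dec 9, 2002), the crate is built (Oct 29, 2002); the later is Dec 9, 2002.
The work is installed: Dec 9, 2002 + 13 days = Dec 22, 2002.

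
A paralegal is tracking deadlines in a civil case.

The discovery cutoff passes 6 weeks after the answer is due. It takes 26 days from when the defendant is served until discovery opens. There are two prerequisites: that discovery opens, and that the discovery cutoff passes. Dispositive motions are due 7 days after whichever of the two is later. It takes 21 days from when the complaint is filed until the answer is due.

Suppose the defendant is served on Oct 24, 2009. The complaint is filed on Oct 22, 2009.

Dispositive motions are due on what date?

Dec 31, 2009

The defendant is served: Oct 24, 2009.
Discovery opens: Oct 24, 2009 + 26 days = Nov 19, 2009.
The complaint is filed: Oct 22, 2009.
The answer is due: Oct 22, 2009 + 21 days = Nov 12, 2009.
The discovery cutoff passes: Nov 12, 2009 + 6 weeks = Dec 24, 2009.
Both prerequisites met — discovery opens (Nov 19, 2009), the discovery cutoff passes (Dec 24, 2009); the later is Dec 24, 2009.
Dispositive motions are due: Dec 24, 2009 + 7 days = Dec 31, 2009.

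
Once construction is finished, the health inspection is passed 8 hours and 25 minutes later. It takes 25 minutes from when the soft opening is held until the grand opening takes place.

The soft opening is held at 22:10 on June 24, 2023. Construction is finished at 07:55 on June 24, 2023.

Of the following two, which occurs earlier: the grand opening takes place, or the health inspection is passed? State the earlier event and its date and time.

The soft opening is held: 22:10 Jun 24, 2023.
The grand opening takes place: 22:10 Jun 24, 2023 + 25m = 22:35 Jun 24, 2023.
Construction is finished: 07:55 Jun 24, 2023.
The health inspection is passed: 07:55 Jun 24, 2023 + 8h25m = 16:20 Jun 24, 2023.
Comparing: the grand opening takes place at 22:35 Jun 24, 2023 vs the health inspection is passed at 16:20 Jun 24, 2023. Earlier: the health inspection is passed.

The health inspection is passed — 16:20 on June 24, 2023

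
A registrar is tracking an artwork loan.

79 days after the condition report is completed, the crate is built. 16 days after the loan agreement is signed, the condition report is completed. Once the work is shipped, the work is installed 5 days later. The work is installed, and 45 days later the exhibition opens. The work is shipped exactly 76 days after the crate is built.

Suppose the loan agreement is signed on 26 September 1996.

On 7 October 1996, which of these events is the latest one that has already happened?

The loan agreement is signed: Sep 26, 1996.
The condition report is completed: Sep 26, 1996 + 16 days = Oct 12, 1996.
The crate is built: Oct 12, 1996 + 79 days = Dec 30, 1996.
The work is shipped: Dec 30, 1996 + 76 days = Mar 16, 1997.
The work is installed: Mar 16, 1997 + 5 days = Mar 21, 1997.
The exhibition opens: Mar 21, 1997 + 45 days = May 5, 1997.
Oct 7, 1996 falls between when the loan agreement is signed (Sep 26, 1996) and when the condition report is completed (Oct 12, 1996).

The loan agreement is signed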